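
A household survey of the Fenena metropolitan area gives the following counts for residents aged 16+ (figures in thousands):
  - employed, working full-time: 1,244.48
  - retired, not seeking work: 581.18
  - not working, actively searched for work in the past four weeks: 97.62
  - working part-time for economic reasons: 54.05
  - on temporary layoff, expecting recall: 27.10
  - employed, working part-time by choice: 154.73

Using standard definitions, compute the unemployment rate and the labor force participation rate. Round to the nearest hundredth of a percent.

Employed = 1,244.48 + 54.05 + 154.73 = 1,453.26 thousand (anyone who worked, including part-time for economic reasons, counts as employed).
Unemployed = 97.62 + 27.10 = 124.72 thousand (jobless and actively searching, or on temporary layoff).
Labor force = 1,453.26 + 124.72 = 1,577.98 thousand.
Not in labor force = 581.18 thousand (those not working and not actively searching are outside the labor force).
Civilian working-age population = 1,577.98 + 581.18 = 2,159.16 thousand.
Unemployment rate = 124.72 / 1,577.98 = 7.90%.
Labor force participation rate = 1,577.98 / 2,159.16 = 73.08%.

Unemployment rate ≈ 7.90%; labor force participation rate ≈ 73.08%.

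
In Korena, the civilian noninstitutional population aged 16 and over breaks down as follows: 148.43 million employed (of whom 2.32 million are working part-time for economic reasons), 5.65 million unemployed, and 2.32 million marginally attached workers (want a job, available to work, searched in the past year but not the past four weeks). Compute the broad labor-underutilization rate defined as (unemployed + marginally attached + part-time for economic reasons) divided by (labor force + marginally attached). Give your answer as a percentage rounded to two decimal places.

Labor force = 148.43 + 5.65 = 154.08 million.
Numerator = 5.65 + 2.32 + 2.32 = 10.29 million.
Denominator = 154.08 + 2.32 = 156.40 million.
Broad rate = 10.29 / 156.40 = 6.58%.

Broad underutilization rate ≈ 6.58%.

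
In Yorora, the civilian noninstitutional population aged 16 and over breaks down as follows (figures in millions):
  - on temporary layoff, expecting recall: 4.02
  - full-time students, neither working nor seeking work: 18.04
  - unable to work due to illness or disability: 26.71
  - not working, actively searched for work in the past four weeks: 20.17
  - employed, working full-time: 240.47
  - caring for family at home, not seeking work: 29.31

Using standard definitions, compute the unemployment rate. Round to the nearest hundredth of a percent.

Unemployment rate ≈ 9.14%.

Employed = 240.47 million.
Unemployed = 4.02 + 20.17 = 24.19 million (jobless and actively searching, or on temporary layoff).
Labor force = 240.47 + 24.19 = 264.66 million.
Unemployment rate = 24.19 / 264.66 = 9.14%.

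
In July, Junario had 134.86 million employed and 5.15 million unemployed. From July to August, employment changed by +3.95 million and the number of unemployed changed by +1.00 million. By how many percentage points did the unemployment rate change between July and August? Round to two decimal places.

The unemployment rate changed by +0.56 percentage points.

July: labor force = 134.86 + 5.15 = 140.01; u = 5.15/140.01 = 3.68%.
August: labor force = 138.81 + 6.15 = 144.96; u = 6.15/144.96 = 4.24%.
Change = 4.24% − 3.68% = +0.56 pp.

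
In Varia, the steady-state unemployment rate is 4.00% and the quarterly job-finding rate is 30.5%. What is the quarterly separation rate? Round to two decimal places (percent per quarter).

From u* = s/(s+f): s = u·f/(1−u).
s = 0.0400 × 30.5 / (1 − 0.0400) = 1.2200 / 0.9600 ≈ 1.27% per quarter.

Separation rate ≈ 1.27% per quarter.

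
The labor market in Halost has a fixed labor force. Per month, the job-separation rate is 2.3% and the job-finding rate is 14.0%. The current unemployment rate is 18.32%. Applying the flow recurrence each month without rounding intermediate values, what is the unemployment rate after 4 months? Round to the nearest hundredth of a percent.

With a fixed labor force, u_{t+1} = u_t + s·(1−u_t) − f·u_t = u_t·(1−s−f) + s.
Here 1−s−f = 0.837 and s = 0.023.
u_1 = 0.183200 × 0.837 + 0.023 = 0.176338.
u_2 = 0.176338 × 0.837 + 0.023 = 0.170595.
u_3 = 0.170595 × 0.837 + 0.023 = 0.165788.
u_4 = 0.165788 × 0.837 + 0.023 = 0.161765.

Unemployment rate after four months ≈ 16.18%.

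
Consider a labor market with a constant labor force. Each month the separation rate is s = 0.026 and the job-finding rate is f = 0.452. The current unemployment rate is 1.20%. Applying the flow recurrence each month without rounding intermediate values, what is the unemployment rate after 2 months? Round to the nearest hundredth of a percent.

Unemployment rate after two months ≈ 4.28%.

With a fixed labor force, u_{t+1} = u_t + s·(1−u_t) − f·u_t = u_t·(1−s−f) + s.
Here 1−s−f = 0.522 and s = 0.026.
u_1 = 0.012000 × 0.522 + 0.026 = 0.032264.
u_2 = 0.032264 × 0.522 + 0.026 = 0.042842.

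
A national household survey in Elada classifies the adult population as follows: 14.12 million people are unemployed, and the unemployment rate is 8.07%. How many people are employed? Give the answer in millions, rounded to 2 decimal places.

About 160.85 million are employed.

Labor force = U / u = 14.12 / 0.0807 ≈ 174.97 million.
Employed = labor force − unemployed = 174.97 − 14.12 = 160.85 million.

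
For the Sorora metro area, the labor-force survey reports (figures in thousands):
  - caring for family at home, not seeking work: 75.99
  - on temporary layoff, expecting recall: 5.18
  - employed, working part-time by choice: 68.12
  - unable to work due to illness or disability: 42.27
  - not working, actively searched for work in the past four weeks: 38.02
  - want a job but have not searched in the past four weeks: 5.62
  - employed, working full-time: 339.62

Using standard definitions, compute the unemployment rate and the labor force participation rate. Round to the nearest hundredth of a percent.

Unemployment rate ≈ 9.58%; labor force participation rate ≈ 78.45%.

Employed = 68.12 + 339.62 = 407.74 thousand.
Unemployed = 5.18 + 38.02 = 43.20 thousand (jobless and actively searching, or on temporary layoff).
Labor force = 407.74 + 43.20 = 450.94 thousand.
Not in labor force = 75.99 + 42.27 + 5.62 = 123.88 thousand (those not working and not actively searching are outside the labor force — including those who want a job but have given up searching).
Civilian working-age population = 450.94 + 123.88 = 574.82 thousand.
Unemployment rate = 43.20 / 450.94 = 9.58%.
Labor force participation rate = 450.94 / 574.82 = 78.45%.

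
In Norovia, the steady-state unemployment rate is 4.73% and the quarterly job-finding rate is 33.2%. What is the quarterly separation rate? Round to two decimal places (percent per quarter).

From u* = s/(s+f): s = u·f/(1−u).
s = 0.0473 × 33.2 / (1 − 0.0473) = 1.5704 / 0.9527 ≈ 1.65% per quarter.

Separation rate ≈ 1.65% per quarter.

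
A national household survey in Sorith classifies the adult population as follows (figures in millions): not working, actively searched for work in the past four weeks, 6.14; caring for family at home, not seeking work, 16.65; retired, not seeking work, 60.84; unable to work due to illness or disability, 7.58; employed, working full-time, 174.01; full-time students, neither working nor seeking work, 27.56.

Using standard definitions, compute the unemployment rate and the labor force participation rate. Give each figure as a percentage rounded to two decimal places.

Unemployment rate ≈ 3.41%; labor force participation rate ≈ 61.53%.

Employed = 174.01 million.
Unemployed = 6.14 million.
Labor force = 174.01 + 6.14 = 180.15 million.
Not in labor force = 16.65 + 60.84 + 7.58 + 27.56 = 112.63 million (those not working and not actively searching are outside the labor force).
Civilian working-age population = 180.15 + 112.63 = 292.78 million.
Unemployment rate = 6.14 / 180.15 = 3.41%.
Labor force participation rate = 180.15 / 292.78 = 61.53%.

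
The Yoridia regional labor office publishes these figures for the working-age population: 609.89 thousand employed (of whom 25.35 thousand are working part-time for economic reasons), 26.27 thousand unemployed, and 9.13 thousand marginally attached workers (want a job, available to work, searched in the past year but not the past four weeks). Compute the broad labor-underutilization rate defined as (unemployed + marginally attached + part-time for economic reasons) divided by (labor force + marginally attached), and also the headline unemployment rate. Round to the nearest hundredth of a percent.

Broad underutilization rate ≈ 9.41%; headline unemployment rate ≈ 4.13%.

Labor force = 609.89 + 26.27 = 636.16 thousand.
Numerator = 26.27 + 9.13 + 25.35 = 60.75 thousand.
Denominator = 636.16 + 9.13 = 645.29 thousand.
Broad rate = 60.75 / 645.29 = 9.41%.
Headline unemployment rate = 26.27 / 636.16 = 4.13%.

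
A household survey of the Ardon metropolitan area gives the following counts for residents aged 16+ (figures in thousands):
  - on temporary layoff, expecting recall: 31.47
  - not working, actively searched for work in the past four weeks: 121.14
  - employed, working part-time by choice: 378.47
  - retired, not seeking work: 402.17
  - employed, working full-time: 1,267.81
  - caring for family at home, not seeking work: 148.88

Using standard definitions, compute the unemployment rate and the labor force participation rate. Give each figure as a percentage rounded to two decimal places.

Employed = 378.47 + 1,267.81 = 1,646.28 thousand.
Unemployed = 31.47 + 121.14 = 152.61 thousand (jobless and actively searching, or on temporary layoff).
Labor force = 1,646.28 + 152.61 = 1,798.89 thousand.
Not in labor force = 402.17 + 148.88 = 551.05 thousand (those not working and not actively searching are outside the labor force).
Civilian working-age population = 1,798.89 + 551.05 = 2,349.94 thousand.
Unemployment rate = 152.61 / 1,798.89 = 8.48%.
Labor force participation rate = 1,798.89 / 2,349.94 = 76.55%.

Unemployment rate ≈ 8.48%; labor force participation rate ≈ 76.55%.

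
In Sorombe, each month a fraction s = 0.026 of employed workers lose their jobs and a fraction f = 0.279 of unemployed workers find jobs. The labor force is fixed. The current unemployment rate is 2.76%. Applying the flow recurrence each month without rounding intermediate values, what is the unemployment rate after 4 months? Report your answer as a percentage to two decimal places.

Unemployment rate after four months ≈ 7.18%.

With a fixed labor force, u_{t+1} = u_t + s·(1−u_t) − f·u_t = u_t·(1−s−f) + s.
Here 1−s−f = 0.695 and s = 0.026.
u_1 = 0.027600 × 0.695 + 0.026 = 0.045182.
u_2 = 0.045182 × 0.695 + 0.026 = 0.057401.
u_3 = 0.057401 × 0.695 + 0.026 = 0.065894.
u_4 = 0.065894 × 0.695 + 0.026 = 0.071796.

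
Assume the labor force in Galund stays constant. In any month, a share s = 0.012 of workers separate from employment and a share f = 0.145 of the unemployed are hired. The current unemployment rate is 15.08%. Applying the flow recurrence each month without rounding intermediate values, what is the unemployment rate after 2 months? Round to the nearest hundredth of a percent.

With a fixed labor force, u_{t+1} = u_t + s·(1−u_t) − f·u_t = u_t·(1−s−f) + s.
Here 1−s−f = 0.843 and s = 0.012.
u_1 = 0.150800 × 0.843 + 0.012 = 0.139124.
u_2 = 0.139124 × 0.843 + 0.012 = 0.129282.

Unemployment rate after two months ≈ 12.93%.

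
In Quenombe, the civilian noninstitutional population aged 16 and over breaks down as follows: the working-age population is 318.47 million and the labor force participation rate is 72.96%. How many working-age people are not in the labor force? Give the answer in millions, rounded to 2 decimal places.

About 86.11 million are not in the labor force.

Share not in the labor force = 1 − 0.7296 = 0.2704.
Not in labor force = 0.2704 × 318.47 ≈ 86.11 million.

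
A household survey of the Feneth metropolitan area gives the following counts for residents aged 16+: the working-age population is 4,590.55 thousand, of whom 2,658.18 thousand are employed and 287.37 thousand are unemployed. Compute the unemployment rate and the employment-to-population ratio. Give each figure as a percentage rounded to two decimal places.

Unemployment rate ≈ 9.76%; employment-population ratio ≈ 57.91%.

Labor force = employed + unemployed = 2,658.18 + 287.37 = 2,945.55 thousand.
Unemployment rate = 287.37 / 2,945.55 = 9.76%.
Employment-population ratio = 2,658.18 / 4,590.55 = 57.91%.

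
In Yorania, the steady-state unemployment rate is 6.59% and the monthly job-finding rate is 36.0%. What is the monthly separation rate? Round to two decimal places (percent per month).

From u* = s/(s+f): s = u·f/(1−u).
s = 0.0659 × 36.0 / (1 − 0.0659) = 2.3724 / 0.9341 ≈ 2.54% per month.

Separation rate ≈ 2.54% per month.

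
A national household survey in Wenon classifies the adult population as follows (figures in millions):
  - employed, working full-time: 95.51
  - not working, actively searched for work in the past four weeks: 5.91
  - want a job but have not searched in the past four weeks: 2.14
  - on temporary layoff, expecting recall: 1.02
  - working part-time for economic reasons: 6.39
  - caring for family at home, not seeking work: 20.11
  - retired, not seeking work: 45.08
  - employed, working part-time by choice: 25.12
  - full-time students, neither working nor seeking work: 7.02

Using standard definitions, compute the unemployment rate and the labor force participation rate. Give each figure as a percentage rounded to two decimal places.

Unemployment rate ≈ 5.17%; labor force participation rate ≈ 64.31%.

Employed = 95.51 + 6.39 + 25.12 = 127.02 million (anyone who worked, including part-time for economic reasons, counts as employed).
Unemployed = 5.91 + 1.02 = 6.93 million (jobless and actively searching, or on temporary layoff).
Labor force = 127.02 + 6.93 = 133.95 million.
Not in labor force = 2.14 + 20.11 + 45.08 + 7.02 = 74.35 million (those not working and not actively searching are outside the labor force — including those who want a job but have given up searching).
Civilian working-age population = 133.95 + 74.35 = 208.30 million.
Unemployment rate = 6.93 / 133.95 = 5.17%.
Labor force participation rate = 133.95 / 208.30 = 64.31%.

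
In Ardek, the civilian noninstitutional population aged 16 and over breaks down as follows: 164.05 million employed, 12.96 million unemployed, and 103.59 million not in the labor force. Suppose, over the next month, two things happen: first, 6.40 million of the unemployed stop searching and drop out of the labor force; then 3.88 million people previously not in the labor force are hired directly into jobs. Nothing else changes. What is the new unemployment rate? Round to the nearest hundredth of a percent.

Initially, labor force = 164.05 + 12.96 = 177.01 million, so u = 12.96/177.01 = 7.32%.
After the first change, unemployed and labor force both fall by 6.40 → E = 164.05, U = 6.56, labor force = 170.61 million.
After the second change, employed and labor force both rise by 3.88; unemployed unchanged → E = 167.93, U = 6.56, labor force = 174.49 million.
New unemployment rate = 6.56 / 174.49 = 3.76%.

New unemployment rate ≈ 3.76%.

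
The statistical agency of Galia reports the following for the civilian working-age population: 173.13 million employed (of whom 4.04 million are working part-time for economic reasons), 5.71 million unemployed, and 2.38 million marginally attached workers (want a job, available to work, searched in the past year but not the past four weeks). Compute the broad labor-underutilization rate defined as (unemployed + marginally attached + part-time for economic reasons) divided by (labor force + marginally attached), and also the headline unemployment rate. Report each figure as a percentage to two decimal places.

Labor force = 173.13 + 5.71 = 178.84 million.
Numerator = 5.71 + 2.38 + 4.04 = 12.13 million.
Denominator = 178.84 + 2.38 = 181.22 million.
Broad rate = 12.13 / 181.22 = 6.69%.
Headline unemployment rate = 5.71 / 178.84 = 3.19%.

Broad underutilization rate ≈ 6.69%; headline unemployment rate ≈ 3.19%.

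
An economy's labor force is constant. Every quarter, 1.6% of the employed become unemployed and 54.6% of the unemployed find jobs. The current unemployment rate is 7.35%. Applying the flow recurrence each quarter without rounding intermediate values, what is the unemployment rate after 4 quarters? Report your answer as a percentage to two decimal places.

Unemployment rate after four quarters ≈ 3.01%.

With a fixed labor force, u_{t+1} = u_t + s·(1−u_t) − f·u_t = u_t·(1−s−f) + s.
Here 1−s−f = 0.438 and s = 0.016.
u_1 = 0.073500 × 0.438 + 0.016 = 0.048193.
u_2 = 0.048193 × 0.438 + 0.016 = 0.037109.
u_3 = 0.037109 × 0.438 + 0.016 = 0.032254.
u_4 = 0.032254 × 0.438 + 0.016 = 0.030127.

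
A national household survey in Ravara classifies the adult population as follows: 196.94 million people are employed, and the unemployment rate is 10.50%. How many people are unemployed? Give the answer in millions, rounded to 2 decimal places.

Let U be the number unemployed. The labor force is E + U, and U/(E+U) = 0.1050.
So U = 0.1050 × 196.94 / (1 − 0.1050) = 20.6787 / 0.8950 ≈ 23.10 million.

About 23.10 million are unemployed.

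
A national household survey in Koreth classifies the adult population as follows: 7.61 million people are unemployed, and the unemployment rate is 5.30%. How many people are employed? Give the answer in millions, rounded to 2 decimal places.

Labor force = U / u = 7.61 / 0.0530 ≈ 143.58 million.
Employed = labor force − unemployed = 143.58 − 7.61 = 135.97 million.

About 135.97 million are employed.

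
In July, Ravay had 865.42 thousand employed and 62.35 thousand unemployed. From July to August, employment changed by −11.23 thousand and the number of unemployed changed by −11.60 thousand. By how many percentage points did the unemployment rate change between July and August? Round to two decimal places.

July: labor force = 865.42 + 62.35 = 927.77; u = 62.35/927.77 = 6.72%.
August: labor force = 854.19 + 50.75 = 904.94; u = 50.75/904.94 = 5.61%.
Change = 5.61% − 6.72% = −1.11 pp.

The unemployment rate changed by −1.11 percentage points.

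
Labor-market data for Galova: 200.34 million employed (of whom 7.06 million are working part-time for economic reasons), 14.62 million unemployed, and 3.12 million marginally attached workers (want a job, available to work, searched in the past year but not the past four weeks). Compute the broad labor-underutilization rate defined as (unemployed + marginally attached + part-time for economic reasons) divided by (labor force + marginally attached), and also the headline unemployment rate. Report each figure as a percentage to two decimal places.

Labor force = 200.34 + 14.62 = 214.96 million.
Numerator = 14.62 + 3.12 + 7.06 = 24.80 million.
Denominator = 214.96 + 3.12 = 218.08 million.
Broad rate = 24.80 / 218.08 = 11.37%.
Headline unemployment rate = 14.62 / 214.96 = 6.80%.

Broad underutilization rate ≈ 11.37%; headline unemployment rate ≈ 6.80%.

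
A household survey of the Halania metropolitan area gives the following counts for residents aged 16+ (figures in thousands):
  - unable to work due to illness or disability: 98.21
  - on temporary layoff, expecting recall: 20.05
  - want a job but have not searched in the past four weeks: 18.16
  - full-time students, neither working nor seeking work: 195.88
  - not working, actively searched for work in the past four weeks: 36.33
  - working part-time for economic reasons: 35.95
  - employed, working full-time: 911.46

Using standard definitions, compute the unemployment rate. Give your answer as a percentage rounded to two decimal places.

Employed = 35.95 + 911.46 = 947.41 thousand (anyone who worked, including part-time for economic reasons, counts as employed).
Unemployed = 20.05 + 36.33 = 56.38 thousand (jobless and actively searching, or on temporary layoff).
Labor force = 947.41 + 56.38 = 1,003.79 thousand.
Unemployment rate = 56.38 / 1,003.79 = 5.62%.

Unemployment rate ≈ 5.62%.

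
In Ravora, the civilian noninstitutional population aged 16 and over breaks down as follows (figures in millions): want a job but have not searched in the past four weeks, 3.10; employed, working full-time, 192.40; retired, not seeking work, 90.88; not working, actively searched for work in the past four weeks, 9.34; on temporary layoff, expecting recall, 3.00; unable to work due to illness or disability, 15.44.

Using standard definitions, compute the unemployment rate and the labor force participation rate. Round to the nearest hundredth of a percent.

Unemployment rate ≈ 6.03%; labor force participation rate ≈ 65.17%.

Employed = 192.40 million.
Unemployed = 9.34 + 3.00 = 12.34 million (jobless and actively searching, or on temporary layoff).
Labor force = 192.40 + 12.34 = 204.74 million.
Not in labor force = 3.10 + 90.88 + 15.44 = 109.42 million (those not working and not actively searching are outside the labor force — including those who want a job but have given up searching).
Civilian working-age population = 204.74 + 109.42 = 314.16 million.
Unemployment rate = 12.34 / 204.74 = 6.03%.
Labor force participation rate = 204.74 / 314.16 = 65.17%.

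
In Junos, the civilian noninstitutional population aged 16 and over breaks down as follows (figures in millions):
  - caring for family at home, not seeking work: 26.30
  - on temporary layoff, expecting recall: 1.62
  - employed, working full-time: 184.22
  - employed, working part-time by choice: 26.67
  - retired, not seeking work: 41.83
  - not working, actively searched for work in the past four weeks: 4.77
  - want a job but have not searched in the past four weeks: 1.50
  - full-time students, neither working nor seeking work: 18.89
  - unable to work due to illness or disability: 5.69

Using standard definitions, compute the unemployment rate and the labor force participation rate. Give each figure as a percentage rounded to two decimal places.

Employed = 184.22 + 26.67 = 210.89 million.
Unemployed = 1.62 + 4.77 = 6.39 million (jobless and actively searching, or on temporary layoff).
Labor force = 210.89 + 6.39 = 217.28 million.
Not in labor force = 26.30 + 41.83 + 1.50 + 18.89 + 5.69 = 94.21 million (those not working and not actively searching are outside the labor force — including those who want a job but have given up searching).
Civilian working-age population = 217.28 + 94.21 = 311.49 million.
Unemployment rate = 6.39 / 217.28 = 2.94%.
Labor force participation rate = 217.28 / 311.49 = 69.76%.

Unemployment rate ≈ 2.94%; labor force participation rate ≈ 69.76%.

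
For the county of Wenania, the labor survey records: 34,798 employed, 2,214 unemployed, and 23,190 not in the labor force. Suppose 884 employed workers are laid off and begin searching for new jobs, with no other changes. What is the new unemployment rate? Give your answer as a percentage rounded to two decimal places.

New unemployment rate ≈ 8.37%.

Initially, labor force = 34,798 + 2,214 = 37,012, so u = 2,214/37,012 = 5.98%.
After the change, employed falls and unemployed rises by 884; labor force unchanged → E = 33,914, U = 3,098, labor force = 37,012.
New unemployment rate = 3,098 / 37,012 = 8.37%.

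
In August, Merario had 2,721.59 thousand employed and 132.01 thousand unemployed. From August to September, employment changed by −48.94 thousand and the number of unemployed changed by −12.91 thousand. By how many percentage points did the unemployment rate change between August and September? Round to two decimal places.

August: labor force = 2,721.59 + 132.01 = 2,853.60; u = 132.01/2,853.60 = 4.63%.
September: labor force = 2,672.65 + 119.10 = 2,791.75; u = 119.10/2,791.75 = 4.27%.
Change = 4.27% − 4.63% = −0.36 pp.

The unemployment rate changed by −0.36 percentage points.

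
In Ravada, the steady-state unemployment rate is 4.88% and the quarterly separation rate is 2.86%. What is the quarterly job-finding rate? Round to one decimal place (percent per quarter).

From u* = s/(s+f): f = s·(1−u)/u.
f = 2.86 × (1 − 0.0488) / 0.0488 = 2.7204 / 0.0488 ≈ 55.7% per quarter.

Job-finding rate ≈ 55.7% per quarter.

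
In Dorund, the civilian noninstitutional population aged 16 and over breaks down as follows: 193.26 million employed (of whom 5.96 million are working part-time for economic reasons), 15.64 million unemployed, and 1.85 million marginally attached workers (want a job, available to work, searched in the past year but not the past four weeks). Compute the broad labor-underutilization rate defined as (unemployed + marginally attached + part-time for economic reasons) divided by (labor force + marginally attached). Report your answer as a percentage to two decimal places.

Broad underutilization rate ≈ 11.13%.

Labor force = 193.26 + 15.64 = 208.90 million.
Numerator = 15.64 + 1.85 + 5.96 = 23.45 million.
Denominator = 208.90 + 1.85 = 210.75 million.
Broad rate = 23.45 / 210.75 = 11.13%.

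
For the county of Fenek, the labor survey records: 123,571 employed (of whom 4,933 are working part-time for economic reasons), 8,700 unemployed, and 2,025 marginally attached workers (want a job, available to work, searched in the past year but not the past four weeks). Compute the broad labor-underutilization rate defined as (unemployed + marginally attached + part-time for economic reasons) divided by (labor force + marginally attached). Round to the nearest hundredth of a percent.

Labor force = 123,571 + 8,700 = 132,271.
Numerator = 8,700 + 2,025 + 4,933 = 15,658.
Denominator = 132,271 + 2,025 = 134,296.
Broad rate = 15,658 / 134,296 = 11.66%.

Broad underutilization rate ≈ 11.66%.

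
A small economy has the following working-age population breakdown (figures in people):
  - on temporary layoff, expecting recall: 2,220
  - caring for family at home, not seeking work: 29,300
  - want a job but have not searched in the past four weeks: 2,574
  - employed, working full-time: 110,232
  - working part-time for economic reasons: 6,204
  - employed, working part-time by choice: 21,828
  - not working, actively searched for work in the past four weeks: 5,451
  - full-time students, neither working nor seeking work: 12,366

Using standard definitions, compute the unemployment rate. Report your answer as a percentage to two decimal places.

Employed = 110,232 + 6,204 + 21,828 = 138,264 (anyone who worked, including part-time for economic reasons, counts as employed).
Unemployed = 2,220 + 5,451 = 7,671 (jobless and actively searching, or on temporary layoff).
Labor force = 138,264 + 7,671 = 145,935.
Unemployment rate = 7,671 / 145,935 = 5.26%.

Unemployment rate ≈ 5.26%.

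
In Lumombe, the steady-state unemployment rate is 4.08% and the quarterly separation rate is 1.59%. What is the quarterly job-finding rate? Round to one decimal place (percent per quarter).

From u* = s/(s+f): f = s·(1−u)/u.
f = 1.59 × (1 − 0.0408) / 0.0408 = 1.5251 / 0.0408 ≈ 37.4% per quarter.

Job-finding rate ≈ 37.4% per quarter.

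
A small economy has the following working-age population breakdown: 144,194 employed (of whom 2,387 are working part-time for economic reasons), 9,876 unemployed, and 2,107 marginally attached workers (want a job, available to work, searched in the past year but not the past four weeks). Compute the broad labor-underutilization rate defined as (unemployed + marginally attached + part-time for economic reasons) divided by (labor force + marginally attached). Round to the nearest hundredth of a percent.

Broad underutilization rate ≈ 9.20%.

Labor force = 144,194 + 9,876 = 154,070.
Numerator = 9,876 + 2,107 + 2,387 = 14,370.
Denominator = 154,070 + 2,107 = 156,177.
Broad rate = 14,370 / 156,177 = 9.20%.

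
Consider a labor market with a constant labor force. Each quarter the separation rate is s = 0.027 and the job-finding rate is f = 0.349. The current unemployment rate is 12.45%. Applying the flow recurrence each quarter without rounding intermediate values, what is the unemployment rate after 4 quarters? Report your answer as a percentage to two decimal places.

With a fixed labor force, u_{t+1} = u_t + s·(1−u_t) − f·u_t = u_t·(1−s−f) + s.
Here 1−s−f = 0.624 and s = 0.027.
u_1 = 0.124500 × 0.624 + 0.027 = 0.104688.
u_2 = 0.104688 × 0.624 + 0.027 = 0.092325.
u_3 = 0.092325 × 0.624 + 0.027 = 0.084611.
u_4 = 0.084611 × 0.624 + 0.027 = 0.079797.

Unemployment rate after four quarters ≈ 7.98%.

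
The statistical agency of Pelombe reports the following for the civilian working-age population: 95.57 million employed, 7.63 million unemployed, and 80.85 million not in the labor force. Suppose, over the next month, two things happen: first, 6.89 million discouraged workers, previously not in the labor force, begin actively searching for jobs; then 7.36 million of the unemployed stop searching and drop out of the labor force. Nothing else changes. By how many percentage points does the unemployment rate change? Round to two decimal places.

Initially, labor force = 95.57 + 7.63 = 103.20 million, so u = 7.63/103.20 = 7.39%.
After the first change, unemployed and labor force both rise by 6.89 → E = 95.57, U = 14.52, labor force = 110.09 million.
After the second change, unemployed and labor force both fall by 7.36 → E = 95.57, U = 7.16, labor force = 102.73 million.
New unemployment rate = 7.16 / 102.73 = 6.97%.
Change = 6.97% − 7.39% = −0.42 percentage points.

The unemployment rate changes by −0.42 percentage points.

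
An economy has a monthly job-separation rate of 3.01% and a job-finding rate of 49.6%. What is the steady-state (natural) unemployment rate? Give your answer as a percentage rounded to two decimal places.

Steady-state unemployment rate ≈ 5.72%.

At steady state the flows balance: s·E = f·U, so U/(E+U) = s/(s+f).
u* = 3.01 / (3.01 + 49.6) = 3.01 / 52.61 = 5.72%.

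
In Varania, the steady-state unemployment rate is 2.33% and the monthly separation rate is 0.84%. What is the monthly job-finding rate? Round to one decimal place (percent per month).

Job-finding rate ≈ 35.2% per month.

From u* = s/(s+f): f = s·(1−u)/u.
f = 0.84 × (1 − 0.0233) / 0.0233 = 0.8204 / 0.0233 ≈ 35.2% per month.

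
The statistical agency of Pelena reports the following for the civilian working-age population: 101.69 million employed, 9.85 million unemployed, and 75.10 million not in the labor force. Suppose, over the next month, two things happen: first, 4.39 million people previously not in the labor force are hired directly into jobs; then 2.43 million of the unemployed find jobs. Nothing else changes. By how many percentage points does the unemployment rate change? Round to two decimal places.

The unemployment rate changes by −2.43 percentage points.

Initially, labor force = 101.69 + 9.85 = 111.54 million, so u = 9.85/111.54 = 8.83%.
After the first change, employed and labor force both rise by 4.39; unemployed unchanged → E = 106.08, U = 9.85, labor force = 115.93 million.
After the second change, unemployed falls and employed rises by 2.43; labor force unchanged → E = 108.51, U = 7.42, labor force = 115.93 million.
New unemployment rate = 7.42 / 115.93 = 6.40%.
Change = 6.40% − 8.83% = −2.43 percentage points.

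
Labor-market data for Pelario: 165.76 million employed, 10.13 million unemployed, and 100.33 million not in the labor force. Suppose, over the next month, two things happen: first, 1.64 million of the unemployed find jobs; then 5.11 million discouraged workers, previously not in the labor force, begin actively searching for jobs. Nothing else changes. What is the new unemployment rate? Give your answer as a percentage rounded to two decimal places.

New unemployment rate ≈ 7.51%.

Initially, labor force = 165.76 + 10.13 = 175.89 million, so u = 10.13/175.89 = 5.76%.
After the first change, unemployed falls and employed rises by 1.64; labor force unchanged → E = 167.40, U = 8.49, labor force = 175.89 million.
After the second change, unemployed and labor force both rise by 5.11 → E = 167.40, U = 13.60, labor force = 181.00 million.
New unemployment rate = 13.60 / 181.00 = 7.51%.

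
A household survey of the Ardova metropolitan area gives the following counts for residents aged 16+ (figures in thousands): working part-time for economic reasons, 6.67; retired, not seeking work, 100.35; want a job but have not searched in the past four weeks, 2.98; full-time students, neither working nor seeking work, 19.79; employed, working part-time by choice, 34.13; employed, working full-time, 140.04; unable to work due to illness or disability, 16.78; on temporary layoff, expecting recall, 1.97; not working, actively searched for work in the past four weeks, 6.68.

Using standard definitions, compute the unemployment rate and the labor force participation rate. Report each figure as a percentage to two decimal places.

Unemployment rate ≈ 4.56%; labor force participation rate ≈ 57.53%.

Employed = 6.67 + 34.13 + 140.04 = 180.84 thousand (anyone who worked, including part-time for economic reasons, counts as employed).
Unemployed = 1.97 + 6.68 = 8.65 thousand (jobless and actively searching, or on temporary layoff).
Labor force = 180.84 + 8.65 = 189.49 thousand.
Not in labor force = 100.35 + 2.98 + 19.79 + 16.78 = 139.90 thousand (those not working and not actively searching are outside the labor force — including those who want a job but have given up searching).
Civilian working-age population = 189.49 + 139.90 = 329.39 thousand.
Unemployment rate = 8.65 / 189.49 = 4.56%.
Labor force participation rate = 189.49 / 329.39 = 57.53%.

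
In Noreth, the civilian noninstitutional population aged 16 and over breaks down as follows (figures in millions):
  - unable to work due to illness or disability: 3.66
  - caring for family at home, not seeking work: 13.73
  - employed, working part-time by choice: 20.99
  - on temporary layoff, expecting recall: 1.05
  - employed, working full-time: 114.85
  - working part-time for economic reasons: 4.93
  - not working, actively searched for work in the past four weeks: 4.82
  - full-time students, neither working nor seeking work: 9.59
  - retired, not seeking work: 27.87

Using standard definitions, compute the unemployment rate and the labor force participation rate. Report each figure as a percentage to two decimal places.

Employed = 20.99 + 114.85 + 4.93 = 140.77 million (anyone who worked, including part-time for economic reasons, counts as employed).
Unemployed = 1.05 + 4.82 = 5.87 million (jobless and actively searching, or on temporary layoff).
Labor force = 140.77 + 5.87 = 146.64 million.
Not in labor force = 3.66 + 13.73 + 9.59 + 27.87 = 54.85 million (those not working and not actively searching are outside the labor force).
Civilian working-age population = 146.64 + 54.85 = 201.49 million.
Unemployment rate = 5.87 / 146.64 = 4.00%.
Labor force participation rate = 146.64 / 201.49 = 72.78%.

Unemployment rate ≈ 4.00%; labor force participation rate ≈ 72.78%.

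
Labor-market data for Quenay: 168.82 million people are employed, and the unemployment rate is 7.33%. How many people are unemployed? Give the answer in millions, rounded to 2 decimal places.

Let U be the number unemployed. The labor force is E + U, and U/(E+U) = 0.0733.
So U = 0.0733 × 168.82 / (1 − 0.0733) = 12.3745 / 0.9267 ≈ 13.35 million.

About 13.35 million are unemployed.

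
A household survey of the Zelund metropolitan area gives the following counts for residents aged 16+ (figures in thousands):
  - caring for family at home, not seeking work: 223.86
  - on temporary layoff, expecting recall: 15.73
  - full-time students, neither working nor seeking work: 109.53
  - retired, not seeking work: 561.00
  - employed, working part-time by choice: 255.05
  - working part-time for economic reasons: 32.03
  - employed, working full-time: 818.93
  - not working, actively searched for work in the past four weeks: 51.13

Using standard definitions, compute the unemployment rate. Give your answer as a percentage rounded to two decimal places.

Unemployment rate ≈ 5.70%.

Employed = 255.05 + 32.03 + 818.93 = 1,106.01 thousand (anyone who worked, including part-time for economic reasons, counts as employed).
Unemployed = 15.73 + 51.13 = 66.86 thousand (jobless and actively searching, or on temporary layoff).
Labor force = 1,106.01 + 66.86 = 1,172.87 thousand.
Unemployment rate = 66.86 / 1,172.87 = 5.70%.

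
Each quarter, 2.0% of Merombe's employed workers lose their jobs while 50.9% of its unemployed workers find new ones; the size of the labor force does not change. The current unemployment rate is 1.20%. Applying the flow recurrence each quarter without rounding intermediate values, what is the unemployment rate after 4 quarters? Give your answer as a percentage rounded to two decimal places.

Unemployment rate after four quarters ≈ 3.65%.

With a fixed labor force, u_{t+1} = u_t + s·(1−u_t) − f·u_t = u_t·(1−s−f) + s.
Here 1−s−f = 0.471 and s = 0.020.
u_1 = 0.012000 × 0.471 + 0.020 = 0.025652.
u_2 = 0.025652 × 0.471 + 0.020 = 0.032082.
u_3 = 0.032082 × 0.471 + 0.020 = 0.035111.
u_4 = 0.035111 × 0.471 + 0.020 = 0.036537.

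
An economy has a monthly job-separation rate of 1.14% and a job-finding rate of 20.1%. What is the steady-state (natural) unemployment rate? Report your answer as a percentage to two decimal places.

Steady-state unemployment rate ≈ 5.37%.

At steady state the flows balance: s·E = f·U, so U/(E+U) = s/(s+f).
u* = 1.14 / (1.14 + 20.1) = 1.14 / 21.24 = 5.37%.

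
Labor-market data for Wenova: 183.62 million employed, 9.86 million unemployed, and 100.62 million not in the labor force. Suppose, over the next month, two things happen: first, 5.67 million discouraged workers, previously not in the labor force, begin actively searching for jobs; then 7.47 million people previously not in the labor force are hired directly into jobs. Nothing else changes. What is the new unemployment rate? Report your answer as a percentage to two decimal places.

New unemployment rate ≈ 7.52%.

Initially, labor force = 183.62 + 9.86 = 193.48 million, so u = 9.86/193.48 = 5.10%.
After the first change, unemployed and labor force both rise by 5.67 → E = 183.62, U = 15.53, labor force = 199.15 million.
After the second change, employed and labor force both rise by 7.47; unemployed unchanged → E = 191.09, U = 15.53, labor force = 206.62 million.
New unemployment rate = 15.53 / 206.62 = 7.52%.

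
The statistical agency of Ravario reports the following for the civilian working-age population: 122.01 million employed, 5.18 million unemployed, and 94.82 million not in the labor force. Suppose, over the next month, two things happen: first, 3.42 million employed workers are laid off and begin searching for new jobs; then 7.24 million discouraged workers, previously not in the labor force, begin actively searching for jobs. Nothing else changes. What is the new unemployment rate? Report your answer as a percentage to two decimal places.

New unemployment rate ≈ 11.78%.

Initially, labor force = 122.01 + 5.18 = 127.19 million, so u = 5.18/127.19 = 4.07%.
After the first change, employed falls and unemployed rises by 3.42; labor force unchanged → E = 118.59, U = 8.60, labor force = 127.19 million.
After the second change, unemployed and labor force both rise by 7.24 → E = 118.59, U = 15.84, labor force = 134.43 million.
New unemployment rate = 15.84 / 134.43 = 11.78%.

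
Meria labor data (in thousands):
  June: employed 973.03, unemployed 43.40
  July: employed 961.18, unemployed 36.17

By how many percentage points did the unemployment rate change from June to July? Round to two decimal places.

June: labor force = 973.03 + 43.40 = 1,016.43; u = 43.40/1,016.43 = 4.27%.
July: labor force = 961.18 + 36.17 = 997.35; u = 36.17/997.35 = 3.63%.
Change = 3.63% − 4.27% = −0.64 pp.

The unemployment rate changed by −0.64 percentage points.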